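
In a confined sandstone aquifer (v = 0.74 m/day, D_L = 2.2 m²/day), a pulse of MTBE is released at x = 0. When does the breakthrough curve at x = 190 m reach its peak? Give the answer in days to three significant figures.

253 days

For the 1D instantaneous-source solution, setting ∂C/∂t = 0 at fixed x gives v²t² + 2Dt − x² = 0, so t = (√(D² + v²x²) − D)/v².
√(D² + v²x²) = √(2.2² + 0.74² × 190²) = 140.6; v² = 0.5476.
t = (140.6 − 2.2)/0.5476 = 253 days (vs. the pure-advection estimate x/v = 257 d).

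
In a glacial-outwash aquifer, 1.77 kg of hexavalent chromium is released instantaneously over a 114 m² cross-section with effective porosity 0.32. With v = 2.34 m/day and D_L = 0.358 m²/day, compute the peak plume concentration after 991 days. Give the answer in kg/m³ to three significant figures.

0.000727 kg/m³

The peak of an instantaneous 1D plume sits at x = vt; there the Gaussian factor is 1 and C_max = M/(n_e·A·√(4πDt)), where n_e·A is the pore area the mass is dissolved in.
√(4πDt) = √(4π × 0.358 × 991) = 66.77 m, so C_max = 1.77/(0.32 × 114 × 66.77) = 0.000727 kg/m³.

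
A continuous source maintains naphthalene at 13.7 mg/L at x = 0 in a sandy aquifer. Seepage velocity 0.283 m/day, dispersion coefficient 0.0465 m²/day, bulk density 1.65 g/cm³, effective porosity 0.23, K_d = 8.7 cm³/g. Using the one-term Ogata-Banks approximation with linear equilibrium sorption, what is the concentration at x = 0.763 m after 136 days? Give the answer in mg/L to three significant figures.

4.98 mg/L

Retardation factor R = 1 + ρ_b·K_d/n = 1 + 1.65 × 8.7/0.23 = 63.41.
Sorption retards both mechanisms: v_R = v/R = 0.004463 m/day, D_R = D/R = 0.0007333 m²/day.
v_R·t = 0.004463 × 136 = 0.606968 m; 2√(D_R t) = 0.6316 m; argument = (0.763 − 0.606968)/0.6316 = 0.2470.
C = C₀ × ½·erfc(0.2470) = 13.7 × 0.3634 = 4.98 mg/L.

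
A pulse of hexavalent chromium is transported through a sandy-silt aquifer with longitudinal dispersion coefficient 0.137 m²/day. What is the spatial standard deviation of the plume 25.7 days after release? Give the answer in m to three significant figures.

2.65 m

Dispersive spreading gives a Gaussian with σ² = 2Dt; advection only shifts the center.
σ = √(2 × 0.137 × 25.7) = 2.65 m.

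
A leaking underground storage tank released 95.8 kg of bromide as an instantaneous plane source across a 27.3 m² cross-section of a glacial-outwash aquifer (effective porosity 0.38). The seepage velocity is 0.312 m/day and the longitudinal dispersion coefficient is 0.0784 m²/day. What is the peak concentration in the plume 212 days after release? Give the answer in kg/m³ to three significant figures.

0.639 kg/m³

The peak of an instantaneous 1D plume sits at x = vt; there the Gaussian factor is 1 and C_max = M/(n_e·A·√(4πDt)), where n_e·A is the pore area the mass is dissolved in.
√(4πDt) = √(4π × 0.0784 × 212) = 14.45 m, so C_max = 95.8/(0.38 × 27.3 × 14.45) = 0.639 kg/m³.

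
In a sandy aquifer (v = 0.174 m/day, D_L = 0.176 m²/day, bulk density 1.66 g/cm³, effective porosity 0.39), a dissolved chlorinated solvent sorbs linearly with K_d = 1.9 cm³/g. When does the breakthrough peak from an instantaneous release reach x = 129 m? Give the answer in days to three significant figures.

Retardation factor R = 1 + ρ_b·K_d/n = 1 + 1.66 × 1.9/0.39 = 9.087.
Sorption retards both mechanisms: v_R = v/R = 0.01915 m/day, D_R = D/R = 0.01937 m²/day.
Peak time from v_R²t² + 2D_R t − x² = 0: t = (√(D_R² + v_R²x²) − D_R)/v_R².
√(D_R² + v_R²x²) = √(0.01937² + 0.01915² × 129²) = 2.470; v_R² = 0.0003667.
t = (2.470 − 0.01937)/0.0003667 = 6680 days.

6680 days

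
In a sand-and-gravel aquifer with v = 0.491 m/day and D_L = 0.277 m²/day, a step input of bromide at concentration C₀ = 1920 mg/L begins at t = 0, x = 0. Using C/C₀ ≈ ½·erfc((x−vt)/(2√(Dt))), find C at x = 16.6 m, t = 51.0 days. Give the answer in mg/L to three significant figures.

For a continuous step input, C/C₀ ≈ ½·erfc((x−vt)/(2√(Dt))).
vt = 0.491 × 51.0 = 25.041 m and 2√(Dt) = 2√(0.277 × 51.0) = 7.517 m.
Argument (x−vt)/(2√(Dt)) = (16.6 − 25.041)/7.517 = -1.123; ½·erfc(-1.123) = 0.9439.
C = 1920 × 0.9439 = 1810 mg/L.

1810 mg/L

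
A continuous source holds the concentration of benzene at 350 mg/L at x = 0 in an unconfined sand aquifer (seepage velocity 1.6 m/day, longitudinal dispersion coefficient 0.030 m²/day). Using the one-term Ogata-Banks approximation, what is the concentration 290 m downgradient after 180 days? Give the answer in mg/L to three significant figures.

For a continuous step input, C/C₀ ≈ ½·erfc((x−vt)/(2√(Dt))).
vt = 1.6 × 180 = 288 m and 2√(Dt) = 2√(0.030 × 180) = 4.648 m.
Argument (x−vt)/(2√(Dt)) = (290 − 288)/4.648 = 0.4303; ½·erfc(0.4303) = 0.2714.
C = 350 × 0.2714 = 95.0 mg/L.

95.0 mg/L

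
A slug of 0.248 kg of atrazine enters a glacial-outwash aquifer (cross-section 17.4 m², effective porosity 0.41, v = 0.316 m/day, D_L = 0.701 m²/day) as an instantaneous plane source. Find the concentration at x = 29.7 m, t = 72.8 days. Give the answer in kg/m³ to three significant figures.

For an instantaneous plane source, C(x,t) = M/(n_e·A·√(4πDt)) · exp(−(x−vt)²/(4Dt)), with n_e·A the pore (flow) area.
Plume center vt = 0.316 × 72.8 = 23.0048 m, so the well at 29.7 m is 6.6952 m downgradient of the peak.
√(4πDt) = 25.32 m, giving peak height M/(n_e·A·√(4πDt)) = 0.248/(0.41 × 17.4 × 25.32) = 0.001373 kg/m³.
(x−vt)²/(4Dt) = (6.6952)²/(4 × 0.701 × 72.8) = 0.2196; exp(−0.2196) = 0.8028.
C = 0.001373 × 0.8028 = 0.00110 kg/m³.

0.00110 kg/m³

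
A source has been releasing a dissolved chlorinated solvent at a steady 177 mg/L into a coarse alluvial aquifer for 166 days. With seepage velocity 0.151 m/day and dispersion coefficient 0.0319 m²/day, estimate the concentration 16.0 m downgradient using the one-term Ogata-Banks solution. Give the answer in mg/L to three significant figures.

177 mg/L

For a continuous step input, C/C₀ ≈ ½·erfc((x−vt)/(2√(Dt))).
vt = 0.151 × 166 = 25.066 m and 2√(Dt) = 2√(0.0319 × 166) = 4.602 m.
Argument (x−vt)/(2√(Dt)) = (16.0 − 25.066)/4.602 = -1.970; ½·erfc(-1.970) = 0.9973.
C = 177 × 0.9973 = 177 mg/L.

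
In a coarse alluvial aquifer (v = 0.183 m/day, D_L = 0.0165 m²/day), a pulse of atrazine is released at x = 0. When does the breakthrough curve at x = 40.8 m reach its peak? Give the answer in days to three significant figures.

For the 1D instantaneous-source solution, setting ∂C/∂t = 0 at fixed x gives v²t² + 2Dt − x² = 0, so t = (√(D² + v²x²) − D)/v².
√(D² + v²x²) = √(0.0165² + 0.183² × 40.8²) = 7.466; v² = 0.033489.
t = (7.466 − 0.0165)/0.033489 = 222 days (vs. the pure-advection estimate x/v = 223 d).

222 days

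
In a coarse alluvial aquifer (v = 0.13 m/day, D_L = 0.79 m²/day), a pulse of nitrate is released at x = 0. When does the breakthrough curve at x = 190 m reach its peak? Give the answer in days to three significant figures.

For the 1D instantaneous-source solution, setting ∂C/∂t = 0 at fixed x gives v²t² + 2Dt − x² = 0, so t = (√(D² + v²x²) − D)/v².
√(D² + v²x²) = √(0.79² + 0.13² × 190²) = 24.71; v² = 0.0169.
t = (24.71 − 0.79)/0.0169 = 1420 days (vs. the pure-advection estimate x/v = 1460 d).

1420 days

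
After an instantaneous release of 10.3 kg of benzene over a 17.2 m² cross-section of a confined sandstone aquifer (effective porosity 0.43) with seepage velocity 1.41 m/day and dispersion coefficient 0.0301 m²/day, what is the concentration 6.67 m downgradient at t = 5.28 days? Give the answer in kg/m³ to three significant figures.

0.383 kg/m³

For an instantaneous plane source, C(x,t) = M/(n_e·A·√(4πDt)) · exp(−(x−vt)²/(4Dt)), with n_e·A the pore (flow) area.
Plume center vt = 1.41 × 5.28 = 7.4448 m, so the well at 6.67 m is 0.7748 m upgradient of the peak.
√(4πDt) = 1.413 m, giving peak height M/(n_e·A·√(4πDt)) = 10.3/(0.43 × 17.2 × 1.413) = 0.9856 kg/m³.
(x−vt)²/(4Dt) = (-0.7748)²/(4 × 0.0301 × 5.28) = 0.9443; exp(−0.9443) = 0.3890.
C = 0.9856 × 0.3890 = 0.383 kg/m³.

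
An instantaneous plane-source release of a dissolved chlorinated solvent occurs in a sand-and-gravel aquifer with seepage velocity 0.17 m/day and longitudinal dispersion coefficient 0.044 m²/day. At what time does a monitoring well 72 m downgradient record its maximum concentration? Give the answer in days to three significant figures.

For the 1D instantaneous-source solution, setting ∂C/∂t = 0 at fixed x gives v²t² + 2Dt − x² = 0, so t = (√(D² + v²x²) − D)/v².
√(D² + v²x²) = √(0.044² + 0.17² × 72²) = 12.24; v² = 0.0289.
t = (12.24 − 0.044)/0.0289 = 422 days (vs. the pure-advection estimate x/v = 424 d).

422 days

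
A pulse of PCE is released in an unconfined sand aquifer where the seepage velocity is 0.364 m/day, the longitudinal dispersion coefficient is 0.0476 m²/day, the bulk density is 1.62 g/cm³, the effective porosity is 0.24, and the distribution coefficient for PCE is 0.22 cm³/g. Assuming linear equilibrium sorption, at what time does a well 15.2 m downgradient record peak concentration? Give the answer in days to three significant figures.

103 days

Retardation factor R = 1 + ρ_b·K_d/n = 1 + 1.62 × 0.22/0.24 = 2.485.
Sorption retards both mechanisms: v_R = v/R = 0.1465 m/day, D_R = D/R = 0.01915 m²/day.
Peak time from v_R²t² + 2D_R t − x² = 0: t = (√(D_R² + v_R²x²) − D_R)/v_R².
√(D_R² + v_R²x²) = √(0.01915² + 0.1465² × 15.2²) = 2.227; v_R² = 0.02146.
t = (2.227 − 0.01915)/0.02146 = 103 days.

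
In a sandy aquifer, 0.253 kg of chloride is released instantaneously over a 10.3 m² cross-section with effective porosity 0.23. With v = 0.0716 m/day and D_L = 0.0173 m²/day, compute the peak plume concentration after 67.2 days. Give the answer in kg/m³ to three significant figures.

0.0279 kg/m³

The peak of an instantaneous 1D plume sits at x = vt; there the Gaussian factor is 1 and C_max = M/(n_e·A·√(4πDt)), where n_e·A is the pore area the mass is dissolved in.
√(4πDt) = √(4π × 0.0173 × 67.2) = 3.822 m, so C_max = 0.253/(0.23 × 10.3 × 3.822) = 0.0279 kg/m³.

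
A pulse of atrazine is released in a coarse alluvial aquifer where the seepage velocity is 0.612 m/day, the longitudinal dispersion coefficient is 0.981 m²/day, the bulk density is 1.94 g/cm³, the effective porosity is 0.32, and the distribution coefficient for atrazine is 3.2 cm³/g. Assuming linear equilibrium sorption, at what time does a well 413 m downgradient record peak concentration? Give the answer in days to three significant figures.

Retardation factor R = 1 + ρ_b·K_d/n = 1 + 1.94 × 3.2/0.32 = 20.40.
Sorption retards both mechanisms: v_R = v/R = 0.03000 m/day, D_R = D/R = 0.04809 m²/day.
Peak time from v_R²t² + 2D_R t − x² = 0: t = (√(D_R² + v_R²x²) − D_R)/v_R².
√(D_R² + v_R²x²) = √(0.04809² + 0.03000² × 413²) = 12.39; v_R² = 0.0009000.
t = (12.39 − 0.04809)/0.0009000 = 13700 days.

13700 days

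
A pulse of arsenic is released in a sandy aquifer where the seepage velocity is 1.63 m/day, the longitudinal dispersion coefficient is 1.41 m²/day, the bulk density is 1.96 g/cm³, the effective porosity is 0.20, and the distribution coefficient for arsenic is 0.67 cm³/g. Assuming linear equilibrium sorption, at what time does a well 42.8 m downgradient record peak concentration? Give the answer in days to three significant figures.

195 days

Retardation factor R = 1 + ρ_b·K_d/n = 1 + 1.96 × 0.67/0.20 = 7.566.
Sorption retards both mechanisms: v_R = v/R = 0.2154 m/day, D_R = D/R = 0.1864 m²/day.
Peak time from v_R²t² + 2D_R t − x² = 0: t = (√(D_R² + v_R²x²) − D_R)/v_R².
√(D_R² + v_R²x²) = √(0.1864² + 0.2154² × 42.8²) = 9.221; v_R² = 0.04640.
t = (9.221 − 0.1864)/0.04640 = 195 days.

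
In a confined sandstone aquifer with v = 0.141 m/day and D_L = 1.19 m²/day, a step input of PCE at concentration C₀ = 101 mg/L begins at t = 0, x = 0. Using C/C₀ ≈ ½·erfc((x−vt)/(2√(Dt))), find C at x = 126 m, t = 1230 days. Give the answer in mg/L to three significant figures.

For a continuous step input, C/C₀ ≈ ½·erfc((x−vt)/(2√(Dt))).
vt = 0.141 × 1230 = 173.43 m and 2√(Dt) = 2√(1.19 × 1230) = 76.52 m.
Argument (x−vt)/(2√(Dt)) = (126 − 173.43)/76.52 = -0.6198; ½·erfc(-0.6198) = 0.8096.
C = 101 × 0.8096 = 81.8 mg/L.

81.8 mg/L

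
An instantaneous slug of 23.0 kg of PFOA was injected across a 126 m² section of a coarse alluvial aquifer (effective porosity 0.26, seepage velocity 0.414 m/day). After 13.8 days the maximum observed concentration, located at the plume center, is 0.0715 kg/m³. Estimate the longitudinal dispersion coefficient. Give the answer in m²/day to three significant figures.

At the plume center C_max = M/(n_e·A·√(4πDt)), so D = M²/(4πt·(n_e·A·C_max)²).
n_e·A·C_max = 0.26 × 126 × 0.0715 = 2.342 kg/m.
D = 23.0²/(4π × 13.8 × 2.342²) = 0.556 m²/day.

0.556 m²/day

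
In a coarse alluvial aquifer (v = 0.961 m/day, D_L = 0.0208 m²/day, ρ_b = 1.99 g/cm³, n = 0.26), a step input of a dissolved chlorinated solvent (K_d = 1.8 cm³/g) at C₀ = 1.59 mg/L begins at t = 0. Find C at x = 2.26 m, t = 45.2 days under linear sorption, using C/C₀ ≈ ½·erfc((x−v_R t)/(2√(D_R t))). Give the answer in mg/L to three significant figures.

1.54 mg/L

Retardation factor R = 1 + ρ_b·K_d/n = 1 + 1.99 × 1.8/0.26 = 14.78.
Sorption retards both mechanisms: v_R = v/R = 0.06502 m/day, D_R = D/R = 0.001407 m²/day.
v_R·t = 0.06502 × 45.2 = 2.938904 m; 2√(D_R t) = 0.5044 m; argument = (2.26 − 2.938904)/0.5044 = -1.346.
C = C₀ × ½·erfc(-1.346) = 1.59 × 0.9715 = 1.54 mg/L.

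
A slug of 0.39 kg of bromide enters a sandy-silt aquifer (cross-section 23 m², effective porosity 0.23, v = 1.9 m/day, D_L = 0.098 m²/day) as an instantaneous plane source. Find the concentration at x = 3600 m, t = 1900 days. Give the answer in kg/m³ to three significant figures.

For an instantaneous plane source, C(x,t) = M/(n_e·A·√(4πDt)) · exp(−(x−vt)²/(4Dt)), with n_e·A the pore (flow) area.
Plume center vt = 1.9 × 1900 = 3610 m, so the well at 3600 m is 10 m upgradient of the peak.
√(4πDt) = 48.37 m, giving peak height M/(n_e·A·√(4πDt)) = 0.39/(0.23 × 23 × 48.37) = 0.001524 kg/m³.
(x−vt)²/(4Dt) = (-10)²/(4 × 0.098 × 1900) = 0.1343; exp(−0.1343) = 0.8743.
C = 0.001524 × 0.8743 = 0.00133 kg/m³.

0.00133 kg/m³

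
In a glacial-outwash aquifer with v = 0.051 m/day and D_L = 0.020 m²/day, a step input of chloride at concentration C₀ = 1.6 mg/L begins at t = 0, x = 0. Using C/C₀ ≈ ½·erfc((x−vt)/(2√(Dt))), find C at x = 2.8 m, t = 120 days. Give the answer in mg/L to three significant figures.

1.50 mg/L

For a continuous step input, C/C₀ ≈ ½·erfc((x−vt)/(2√(Dt))).
vt = 0.051 × 120 = 6.12 m and 2√(Dt) = 2√(0.020 × 120) = 3.098 m.
Argument (x−vt)/(2√(Dt)) = (2.8 − 6.12)/3.098 = -1.072; ½·erfc(-1.072) = 0.9352.
C = 1.6 × 0.9352 = 1.50 mg/L.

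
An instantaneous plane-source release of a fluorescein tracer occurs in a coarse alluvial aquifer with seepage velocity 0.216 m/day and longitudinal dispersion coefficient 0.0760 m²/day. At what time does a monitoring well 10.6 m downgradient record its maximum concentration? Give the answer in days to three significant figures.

47.5 days

For the 1D instantaneous-source solution, setting ∂C/∂t = 0 at fixed x gives v²t² + 2Dt − x² = 0, so t = (√(D² + v²x²) − D)/v².
√(D² + v²x²) = √(0.0760² + 0.216² × 10.6²) = 2.291; v² = 0.046656.
t = (2.291 − 0.0760)/0.046656 = 47.5 days (vs. the pure-advection estimate x/v = 49.1 d).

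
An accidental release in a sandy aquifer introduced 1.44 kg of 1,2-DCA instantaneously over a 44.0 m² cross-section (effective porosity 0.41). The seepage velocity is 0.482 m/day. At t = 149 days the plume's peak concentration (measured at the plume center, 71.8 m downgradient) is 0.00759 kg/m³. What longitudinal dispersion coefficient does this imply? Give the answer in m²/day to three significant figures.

At the plume center C_max = M/(n_e·A·√(4πDt)), so D = M²/(4πt·(n_e·A·C_max)²).
n_e·A·C_max = 0.41 × 44.0 × 0.00759 = 0.1369 kg/m.
D = 1.44²/(4π × 149 × 0.1369²) = 0.0591 m²/day.

0.0591 m²/day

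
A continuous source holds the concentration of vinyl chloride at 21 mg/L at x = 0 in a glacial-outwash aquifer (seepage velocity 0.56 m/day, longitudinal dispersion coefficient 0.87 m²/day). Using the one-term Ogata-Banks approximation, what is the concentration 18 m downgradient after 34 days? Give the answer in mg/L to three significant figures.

11.6 mg/L

For a continuous step input, C/C₀ ≈ ½·erfc((x−vt)/(2√(Dt))).
vt = 0.56 × 34 = 19.04 m and 2√(Dt) = 2√(0.87 × 34) = 10.88 m.
Argument (x−vt)/(2√(Dt)) = (18 − 19.04)/10.88 = -0.09559; ½·erfc(-0.09559) = 0.5538.
C = 21 × 0.5538 = 11.6 mg/L.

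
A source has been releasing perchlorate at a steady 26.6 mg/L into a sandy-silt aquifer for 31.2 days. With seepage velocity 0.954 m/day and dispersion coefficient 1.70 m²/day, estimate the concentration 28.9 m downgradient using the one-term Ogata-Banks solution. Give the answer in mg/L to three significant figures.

For a continuous step input, C/C₀ ≈ ½·erfc((x−vt)/(2√(Dt))).
vt = 0.954 × 31.2 = 29.7648 m and 2√(Dt) = 2√(1.70 × 31.2) = 14.57 m.
Argument (x−vt)/(2√(Dt)) = (28.9 − 29.7648)/14.57 = -0.05935; ½·erfc(-0.05935) = 0.5334.
C = 26.6 × 0.5334 = 14.2 mg/L.

14.2 mg/L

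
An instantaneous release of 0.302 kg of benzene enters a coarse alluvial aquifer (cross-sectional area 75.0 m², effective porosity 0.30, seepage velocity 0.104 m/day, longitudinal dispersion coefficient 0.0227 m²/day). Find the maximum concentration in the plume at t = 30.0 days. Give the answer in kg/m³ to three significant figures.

The peak of an instantaneous 1D plume sits at x = vt; there the Gaussian factor is 1 and C_max = M/(n_e·A·√(4πDt)), where n_e·A is the pore area the mass is dissolved in.
√(4πDt) = √(4π × 0.0227 × 30.0) = 2.925 m, so C_max = 0.302/(0.30 × 75.0 × 2.925) = 0.00459 kg/m³.

0.00459 kg/m³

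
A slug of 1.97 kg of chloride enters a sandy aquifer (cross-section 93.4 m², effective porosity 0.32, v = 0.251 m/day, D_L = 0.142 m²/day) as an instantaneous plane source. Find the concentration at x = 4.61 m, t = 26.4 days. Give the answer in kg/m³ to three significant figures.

For an instantaneous plane source, C(x,t) = M/(n_e·A·√(4πDt)) · exp(−(x−vt)²/(4Dt)), with n_e·A the pore (flow) area.
Plume center vt = 0.251 × 26.4 = 6.6264 m, so the well at 4.61 m is 2.0164 m upgradient of the peak.
√(4πDt) = 6.864 m, giving peak height M/(n_e·A·√(4πDt)) = 1.97/(0.32 × 93.4 × 6.864) = 0.009603 kg/m³.
(x−vt)²/(4Dt) = (-2.0164)²/(4 × 0.142 × 26.4) = 0.2711; exp(−0.2711) = 0.7625.
C = 0.009603 × 0.7625 = 0.00732 kg/m³.

0.00732 kg/m³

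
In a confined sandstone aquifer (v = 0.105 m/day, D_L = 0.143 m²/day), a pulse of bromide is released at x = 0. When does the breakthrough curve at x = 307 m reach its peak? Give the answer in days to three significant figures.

For the 1D instantaneous-source solution, setting ∂C/∂t = 0 at fixed x gives v²t² + 2Dt − x² = 0, so t = (√(D² + v²x²) − D)/v².
√(D² + v²x²) = √(0.143² + 0.105² × 307²) = 32.24; v² = 0.011025.
t = (32.24 − 0.143)/0.011025 = 2910 days (vs. the pure-advection estimate x/v = 2920 d).

2910 days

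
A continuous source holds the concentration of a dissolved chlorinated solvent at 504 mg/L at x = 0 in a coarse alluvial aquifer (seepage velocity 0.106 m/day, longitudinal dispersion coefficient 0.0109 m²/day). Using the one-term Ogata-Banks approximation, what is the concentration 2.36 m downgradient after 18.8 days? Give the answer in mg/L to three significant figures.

143 mg/L

For a continuous step input, C/C₀ ≈ ½·erfc((x−vt)/(2√(Dt))).
vt = 0.106 × 18.8 = 1.9928 m and 2√(Dt) = 2√(0.0109 × 18.8) = 0.9054 m.
Argument (x−vt)/(2√(Dt)) = (2.36 − 1.9928)/0.9054 = 0.4056; ½·erfc(0.4056) = 0.2831.
C = 504 × 0.2831 = 143 mg/L.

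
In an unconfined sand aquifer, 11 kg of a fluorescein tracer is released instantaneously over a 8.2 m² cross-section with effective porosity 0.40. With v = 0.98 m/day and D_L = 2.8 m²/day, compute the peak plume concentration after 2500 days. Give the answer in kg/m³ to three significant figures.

The peak of an instantaneous 1D plume sits at x = vt; there the Gaussian factor is 1 and C_max = M/(n_e·A·√(4πDt)), where n_e·A is the pore area the mass is dissolved in.
√(4πDt) = √(4π × 2.8 × 2500) = 296.6 m, so C_max = 11/(0.40 × 8.2 × 296.6) = 0.0113 kg/m³.

0.0113 kg/m³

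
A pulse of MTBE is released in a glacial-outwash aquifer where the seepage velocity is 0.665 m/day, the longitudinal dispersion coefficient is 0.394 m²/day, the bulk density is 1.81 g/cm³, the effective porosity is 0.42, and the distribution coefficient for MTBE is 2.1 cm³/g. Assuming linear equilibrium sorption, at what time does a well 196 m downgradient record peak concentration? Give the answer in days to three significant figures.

2950 days

Retardation factor R = 1 + ρ_b·K_d/n = 1 + 1.81 × 2.1/0.42 = 10.05.
Sorption retards both mechanisms: v_R = v/R = 0.06617 m/day, D_R = D/R = 0.03920 m²/day.
Peak time from v_R²t² + 2D_R t − x² = 0: t = (√(D_R² + v_R²x²) − D_R)/v_R².
√(D_R² + v_R²x²) = √(0.03920² + 0.06617² × 196²) = 12.97; v_R² = 0.004378.
t = (12.97 − 0.03920)/0.004378 = 2950 days.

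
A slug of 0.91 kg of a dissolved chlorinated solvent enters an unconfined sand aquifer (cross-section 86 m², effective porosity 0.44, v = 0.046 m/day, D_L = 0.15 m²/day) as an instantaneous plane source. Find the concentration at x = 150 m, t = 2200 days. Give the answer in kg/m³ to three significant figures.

For an instantaneous plane source, C(x,t) = M/(n_e·A·√(4πDt)) · exp(−(x−vt)²/(4Dt)), with n_e·A the pore (flow) area.
Plume center vt = 0.046 × 2200 = 101.2 m, so the well at 150 m is 48.8 m downgradient of the peak.
√(4πDt) = 64.40 m, giving peak height M/(n_e·A·√(4πDt)) = 0.91/(0.44 × 86 × 64.40) = 0.0003734 kg/m³.
(x−vt)²/(4Dt) = (48.8)²/(4 × 0.15 × 2200) = 1.804; exp(−1.804) = 0.1646.
C = 0.0003734 × 0.1646 = 6.15e-05 kg/m³.

6.15e-05 kg/m³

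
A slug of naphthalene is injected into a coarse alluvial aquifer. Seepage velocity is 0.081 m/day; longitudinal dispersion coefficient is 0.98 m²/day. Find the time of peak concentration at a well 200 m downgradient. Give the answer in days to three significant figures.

For the 1D instantaneous-source solution, setting ∂C/∂t = 0 at fixed x gives v²t² + 2Dt − x² = 0, so t = (√(D² + v²x²) − D)/v².
√(D² + v²x²) = √(0.98² + 0.081² × 200²) = 16.23; v² = 0.006561.
t = (16.23 − 0.98)/0.006561 = 2320 days (vs. the pure-advection estimate x/v = 2470 d).

2320 days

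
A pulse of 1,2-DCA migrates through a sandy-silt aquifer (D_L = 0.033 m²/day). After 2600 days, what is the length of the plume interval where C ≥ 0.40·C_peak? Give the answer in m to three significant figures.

35.5 m

The plume is Gaussian with σ = √(2Dt) = √(2 × 0.033 × 2600) = 13.10 m.
C/C_peak = exp(−Δx²/(2σ²)) = 0.40 ⇒ Δx = σ·√(−2 ln 0.40) = 13.10 × 1.354 = 17.74 m.
Width = 2Δx = 35.5 m.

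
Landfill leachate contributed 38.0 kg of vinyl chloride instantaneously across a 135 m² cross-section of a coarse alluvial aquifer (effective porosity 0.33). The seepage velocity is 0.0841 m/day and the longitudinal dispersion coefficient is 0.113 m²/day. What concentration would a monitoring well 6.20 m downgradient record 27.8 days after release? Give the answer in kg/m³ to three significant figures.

For an instantaneous plane source, C(x,t) = M/(n_e·A·√(4πDt)) · exp(−(x−vt)²/(4Dt)), with n_e·A the pore (flow) area.
Plume center vt = 0.0841 × 27.8 = 2.33798 m, so the well at 6.20 m is 3.86202 m downgradient of the peak.
√(4πDt) = 6.283 m, giving peak height M/(n_e·A·√(4πDt)) = 38.0/(0.33 × 135 × 6.283) = 0.1358 kg/m³.
(x−vt)²/(4Dt) = (3.86202)²/(4 × 0.113 × 27.8) = 1.187; exp(−1.187) = 0.3051.
C = 0.1358 × 0.3051 = 0.0414 kg/m³.

0.0414 kg/m³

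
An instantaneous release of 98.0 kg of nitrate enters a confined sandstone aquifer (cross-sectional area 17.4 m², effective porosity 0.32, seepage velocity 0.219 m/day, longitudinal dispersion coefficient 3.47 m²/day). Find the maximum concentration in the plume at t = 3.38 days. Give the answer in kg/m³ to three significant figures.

1.45 kg/m³

The peak of an instantaneous 1D plume sits at x = vt; there the Gaussian factor is 1 and C_max = M/(n_e·A·√(4πDt)), where n_e·A is the pore area the mass is dissolved in.
√(4πDt) = √(4π × 3.47 × 3.38) = 12.14 m, so C_max = 98.0/(0.32 × 17.4 × 12.14) = 1.45 kg/m³.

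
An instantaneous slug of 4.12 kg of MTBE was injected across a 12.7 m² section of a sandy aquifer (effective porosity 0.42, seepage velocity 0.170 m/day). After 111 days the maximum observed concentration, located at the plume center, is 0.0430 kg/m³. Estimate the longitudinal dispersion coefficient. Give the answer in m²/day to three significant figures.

At the plume center C_max = M/(n_e·A·√(4πDt)), so D = M²/(4πt·(n_e·A·C_max)²).
n_e·A·C_max = 0.42 × 12.7 × 0.0430 = 0.2294 kg/m.
D = 4.12²/(4π × 111 × 0.2294²) = 0.231 m²/day.

0.231 m²/day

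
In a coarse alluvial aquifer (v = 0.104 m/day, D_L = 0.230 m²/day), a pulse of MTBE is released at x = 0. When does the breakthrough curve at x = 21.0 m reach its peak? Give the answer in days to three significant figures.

182 days

For the 1D instantaneous-source solution, setting ∂C/∂t = 0 at fixed x gives v²t² + 2Dt − x² = 0, so t = (√(D² + v²x²) − D)/v².
√(D² + v²x²) = √(0.230² + 0.104² × 21.0²) = 2.196; v² = 0.010816.
t = (2.196 − 0.230)/0.010816 = 182 days (vs. the pure-advection estimate x/v = 202 d).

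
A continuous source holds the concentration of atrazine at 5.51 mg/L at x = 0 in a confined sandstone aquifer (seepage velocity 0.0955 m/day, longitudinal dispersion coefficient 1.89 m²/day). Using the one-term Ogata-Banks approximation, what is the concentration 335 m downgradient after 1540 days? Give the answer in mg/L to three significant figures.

For a continuous step input, C/C₀ ≈ ½·erfc((x−vt)/(2√(Dt))).
vt = 0.0955 × 1540 = 147.07 m and 2√(Dt) = 2√(1.89 × 1540) = 107.9 m.
Argument (x−vt)/(2√(Dt)) = (335 − 147.07)/107.9 = 1.742; ½·erfc(1.742) = 0.006878.
C = 5.51 × 0.006878 = 0.0379 mg/L.

0.0379 mg/L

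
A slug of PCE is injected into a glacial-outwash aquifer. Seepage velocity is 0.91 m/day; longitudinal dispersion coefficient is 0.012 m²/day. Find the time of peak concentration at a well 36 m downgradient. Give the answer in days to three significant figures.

For the 1D instantaneous-source solution, setting ∂C/∂t = 0 at fixed x gives v²t² + 2Dt − x² = 0, so t = (√(D² + v²x²) − D)/v².
√(D² + v²x²) = √(0.012² + 0.91² × 36²) = 32.76; v² = 0.8281.
t = (32.76 − 0.012)/0.8281 = 39.5 days (vs. the pure-advection estimate x/v = 39.6 d).

39.5 days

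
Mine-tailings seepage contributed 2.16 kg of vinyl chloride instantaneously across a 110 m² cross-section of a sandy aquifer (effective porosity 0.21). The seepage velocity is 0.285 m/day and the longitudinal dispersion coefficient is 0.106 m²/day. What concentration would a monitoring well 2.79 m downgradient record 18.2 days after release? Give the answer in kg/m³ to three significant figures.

0.00902 kg/m³

For an instantaneous plane source, C(x,t) = M/(n_e·A·√(4πDt)) · exp(−(x−vt)²/(4Dt)), with n_e·A the pore (flow) area.
Plume center vt = 0.285 × 18.2 = 5.187 m, so the well at 2.79 m is 2.397 m upgradient of the peak.
√(4πDt) = 4.924 m, giving peak height M/(n_e·A·√(4πDt)) = 2.16/(0.21 × 110 × 4.924) = 0.01899 kg/m³.
(x−vt)²/(4Dt) = (-2.397)²/(4 × 0.106 × 18.2) = 0.7446; exp(−0.7446) = 0.4749.
C = 0.01899 × 0.4749 = 0.00902 kg/m³.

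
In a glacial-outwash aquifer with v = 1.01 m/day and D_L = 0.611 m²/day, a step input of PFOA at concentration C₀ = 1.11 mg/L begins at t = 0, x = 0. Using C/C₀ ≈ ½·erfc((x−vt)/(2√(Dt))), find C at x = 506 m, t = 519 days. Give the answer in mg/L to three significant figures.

0.849 mg/L

For a continuous step input, C/C₀ ≈ ½·erfc((x−vt)/(2√(Dt))).
vt = 1.01 × 519 = 524.19 m and 2√(Dt) = 2√(0.611 × 519) = 35.62 m.
Argument (x−vt)/(2√(Dt)) = (506 − 524.19)/35.62 = -0.5107; ½·erfc(-0.5107) = 0.7649.
C = 1.11 × 0.7649 = 0.849 mg/L.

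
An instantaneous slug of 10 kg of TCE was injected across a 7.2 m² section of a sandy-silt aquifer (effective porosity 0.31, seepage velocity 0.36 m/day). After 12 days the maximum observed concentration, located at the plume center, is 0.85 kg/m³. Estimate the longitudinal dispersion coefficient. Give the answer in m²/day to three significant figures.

0.184 m²/day

At the plume center C_max = M/(n_e·A·√(4πDt)), so D = M²/(4πt·(n_e·A·C_max)²).
n_e·A·C_max = 0.31 × 7.2 × 0.85 = 1.897 kg/m.
D = 10²/(4π × 12 × 1.897²) = 0.184 m²/day.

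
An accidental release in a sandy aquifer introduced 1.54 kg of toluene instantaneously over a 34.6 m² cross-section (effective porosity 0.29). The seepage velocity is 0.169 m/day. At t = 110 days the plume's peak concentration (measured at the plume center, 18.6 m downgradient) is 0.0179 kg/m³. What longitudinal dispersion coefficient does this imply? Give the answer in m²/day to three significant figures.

At the plume center C_max = M/(n_e·A·√(4πDt)), so D = M²/(4πt·(n_e·A·C_max)²).
n_e·A·C_max = 0.29 × 34.6 × 0.0179 = 0.1796 kg/m.
D = 1.54²/(4π × 110 × 0.1796²) = 0.0532 m²/day.

0.0532 m²/day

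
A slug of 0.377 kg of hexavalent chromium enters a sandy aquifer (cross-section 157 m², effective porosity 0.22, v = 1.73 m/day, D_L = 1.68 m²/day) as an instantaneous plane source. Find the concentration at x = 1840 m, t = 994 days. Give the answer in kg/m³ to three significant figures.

8.61e-06 kg/m³

For an instantaneous plane source, C(x,t) = M/(n_e·A·√(4πDt)) · exp(−(x−vt)²/(4Dt)), with n_e·A the pore (flow) area.
Plume center vt = 1.73 × 994 = 1719.62 m, so the well at 1840 m is 120.38 m downgradient of the peak.
√(4πDt) = 144.9 m, giving peak height M/(n_e·A·√(4πDt)) = 0.377/(0.22 × 157 × 144.9) = 7.533e-05 kg/m³.
(x−vt)²/(4Dt) = (120.38)²/(4 × 1.68 × 994) = 2.169; exp(−2.169) = 0.1143.
C = 7.533e-05 × 0.1143 = 8.61e-06 kg/m³.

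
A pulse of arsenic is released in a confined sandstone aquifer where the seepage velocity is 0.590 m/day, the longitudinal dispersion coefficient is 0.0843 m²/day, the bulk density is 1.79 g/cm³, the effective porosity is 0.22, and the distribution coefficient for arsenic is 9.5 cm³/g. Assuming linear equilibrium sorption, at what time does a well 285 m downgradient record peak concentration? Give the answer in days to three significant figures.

Retardation factor R = 1 + ρ_b·K_d/n = 1 + 1.79 × 9.5/0.22 = 78.30.
Sorption retards both mechanisms: v_R = v/R = 0.007535 m/day, D_R = D/R = 0.001077 m²/day.
Peak time from v_R²t² + 2D_R t − x² = 0: t = (√(D_R² + v_R²x²) − D_R)/v_R².
√(D_R² + v_R²x²) = √(0.001077² + 0.007535² × 285²) = 2.147; v_R² = 5.678e-05.
t = (2.147 − 0.001077)/5.678e-05 = 37800 days.

37800 days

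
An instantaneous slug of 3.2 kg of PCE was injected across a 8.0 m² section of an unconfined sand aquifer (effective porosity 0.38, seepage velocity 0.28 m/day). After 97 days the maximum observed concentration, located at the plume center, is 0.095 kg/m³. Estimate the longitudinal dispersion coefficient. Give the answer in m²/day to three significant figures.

At the plume center C_max = M/(n_e·A·√(4πDt)), so D = M²/(4πt·(n_e·A·C_max)²).
n_e·A·C_max = 0.38 × 8.0 × 0.095 = 0.2888 kg/m.
D = 3.2²/(4π × 97 × 0.2888²) = 0.101 m²/day.

0.101 m²/day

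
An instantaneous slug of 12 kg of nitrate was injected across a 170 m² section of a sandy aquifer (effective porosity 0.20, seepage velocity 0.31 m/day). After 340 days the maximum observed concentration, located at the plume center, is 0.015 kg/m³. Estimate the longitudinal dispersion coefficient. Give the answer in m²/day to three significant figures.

At the plume center C_max = M/(n_e·A·√(4πDt)), so D = M²/(4πt·(n_e·A·C_max)²).
n_e·A·C_max = 0.20 × 170 × 0.015 = 0.5100 kg/m.
D = 12²/(4π × 340 × 0.5100²) = 0.130 m²/day.

0.130 m²/day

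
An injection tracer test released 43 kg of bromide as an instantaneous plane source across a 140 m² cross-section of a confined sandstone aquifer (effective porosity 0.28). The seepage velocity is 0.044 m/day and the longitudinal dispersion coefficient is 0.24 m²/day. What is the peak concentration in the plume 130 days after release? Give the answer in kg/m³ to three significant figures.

0.0554 kg/m³

The peak of an instantaneous 1D plume sits at x = vt; there the Gaussian factor is 1 and C_max = M/(n_e·A·√(4πDt)), where n_e·A is the pore area the mass is dissolved in.
√(4πDt) = √(4π × 0.24 × 130) = 19.80 m, so C_max = 43/(0.28 × 140 × 19.80) = 0.0554 kg/m³.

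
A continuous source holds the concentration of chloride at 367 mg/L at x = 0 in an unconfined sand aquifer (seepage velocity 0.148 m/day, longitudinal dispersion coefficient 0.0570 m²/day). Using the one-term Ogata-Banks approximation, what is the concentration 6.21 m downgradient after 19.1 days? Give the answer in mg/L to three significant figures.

For a continuous step input, C/C₀ ≈ ½·erfc((x−vt)/(2√(Dt))).
vt = 0.148 × 19.1 = 2.8268 m and 2√(Dt) = 2√(0.0570 × 19.1) = 2.087 m.
Argument (x−vt)/(2√(Dt)) = (6.21 − 2.8268)/2.087 = 1.621; ½·erfc(1.621) = 0.01094.
C = 367 × 0.01094 = 4.01 mg/L.

4.01 mg/L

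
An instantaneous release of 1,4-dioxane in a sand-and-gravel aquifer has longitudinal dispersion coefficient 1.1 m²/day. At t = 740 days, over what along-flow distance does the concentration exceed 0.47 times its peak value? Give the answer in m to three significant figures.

99.2 m

The plume is Gaussian with σ = √(2Dt) = √(2 × 1.1 × 740) = 40.35 m.
C/C_peak = exp(−Δx²/(2σ²)) = 0.47 ⇒ Δx = σ·√(−2 ln 0.47) = 40.35 × 1.229 = 49.59 m.
Width = 2Δx = 99.2 m.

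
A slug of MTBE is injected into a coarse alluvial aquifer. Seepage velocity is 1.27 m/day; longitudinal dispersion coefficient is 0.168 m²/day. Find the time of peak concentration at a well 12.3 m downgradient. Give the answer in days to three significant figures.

For the 1D instantaneous-source solution, setting ∂C/∂t = 0 at fixed x gives v²t² + 2Dt − x² = 0, so t = (√(D² + v²x²) − D)/v².
√(D² + v²x²) = √(0.168² + 1.27² × 12.3²) = 15.62; v² = 1.6129.
t = (15.62 − 0.168)/1.6129 = 9.58 days (vs. the pure-advection estimate x/v = 9.69 d).

9.58 days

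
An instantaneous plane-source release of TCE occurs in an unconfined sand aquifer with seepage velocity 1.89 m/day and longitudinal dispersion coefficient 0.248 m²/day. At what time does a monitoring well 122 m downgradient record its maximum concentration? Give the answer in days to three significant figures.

For the 1D instantaneous-source solution, setting ∂C/∂t = 0 at fixed x gives v²t² + 2Dt − x² = 0, so t = (√(D² + v²x²) − D)/v².
√(D² + v²x²) = √(0.248² + 1.89² × 122²) = 230.6; v² = 3.5721.
t = (230.6 − 0.248)/3.5721 = 64.5 days (vs. the pure-advection estimate x/v = 64.6 d).

64.5 days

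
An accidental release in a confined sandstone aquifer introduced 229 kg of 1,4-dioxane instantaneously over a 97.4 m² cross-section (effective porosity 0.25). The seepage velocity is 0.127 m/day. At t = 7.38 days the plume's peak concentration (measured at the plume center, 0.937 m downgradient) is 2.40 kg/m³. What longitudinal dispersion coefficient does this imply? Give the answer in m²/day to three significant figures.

0.166 m²/day

At the plume center C_max = M/(n_e·A·√(4πDt)), so D = M²/(4πt·(n_e·A·C_max)²).
n_e·A·C_max = 0.25 × 97.4 × 2.40 = 58.44 kg/m.
D = 229²/(4π × 7.38 × 58.44²) = 0.166 m²/day.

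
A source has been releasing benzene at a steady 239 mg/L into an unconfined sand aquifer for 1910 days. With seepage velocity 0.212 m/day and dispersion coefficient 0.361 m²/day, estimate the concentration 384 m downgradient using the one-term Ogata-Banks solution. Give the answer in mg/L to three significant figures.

171 mg/L

For a continuous step input, C/C₀ ≈ ½·erfc((x−vt)/(2√(Dt))).
vt = 0.212 × 1910 = 404.92 m and 2√(Dt) = 2√(0.361 × 1910) = 52.52 m.
Argument (x−vt)/(2√(Dt)) = (384 − 404.92)/52.52 = -0.3983; ½·erfc(-0.3983) = 0.7134.
C = 239 × 0.7134 = 171 mg/L.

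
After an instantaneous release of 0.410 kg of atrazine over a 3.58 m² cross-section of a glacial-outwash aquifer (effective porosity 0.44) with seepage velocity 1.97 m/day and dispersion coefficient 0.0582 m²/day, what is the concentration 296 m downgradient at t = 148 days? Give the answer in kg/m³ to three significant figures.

For an instantaneous plane source, C(x,t) = M/(n_e·A·√(4πDt)) · exp(−(x−vt)²/(4Dt)), with n_e·A the pore (flow) area.
Plume center vt = 1.97 × 148 = 291.56 m, so the well at 296 m is 4.44 m downgradient of the peak.
√(4πDt) = 10.40 m, giving peak height M/(n_e·A·√(4πDt)) = 0.410/(0.44 × 3.58 × 10.40) = 0.02503 kg/m³.
(x−vt)²/(4Dt) = (4.44)²/(4 × 0.0582 × 148) = 0.5722; exp(−0.5722) = 0.5643.
C = 0.02503 × 0.5643 = 0.0141 kg/m³.

0.0141 kg/m³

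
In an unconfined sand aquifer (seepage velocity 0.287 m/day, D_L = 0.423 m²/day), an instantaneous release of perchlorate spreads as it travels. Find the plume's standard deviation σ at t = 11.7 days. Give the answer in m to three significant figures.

3.15 m

Dispersive spreading gives a Gaussian with σ² = 2Dt; advection only shifts the center.
σ = √(2 × 0.423 × 11.7) = 3.15 m.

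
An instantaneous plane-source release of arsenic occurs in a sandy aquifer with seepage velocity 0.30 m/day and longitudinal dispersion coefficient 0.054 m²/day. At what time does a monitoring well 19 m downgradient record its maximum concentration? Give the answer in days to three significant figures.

62.7 days

For the 1D instantaneous-source solution, setting ∂C/∂t = 0 at fixed x gives v²t² + 2Dt − x² = 0, so t = (√(D² + v²x²) − D)/v².
√(D² + v²x²) = √(0.054² + 0.30² × 19²) = 5.700; v² = 0.09.
t = (5.700 − 0.054)/0.09 = 62.7 days (vs. the pure-advection estimate x/v = 63.3 d).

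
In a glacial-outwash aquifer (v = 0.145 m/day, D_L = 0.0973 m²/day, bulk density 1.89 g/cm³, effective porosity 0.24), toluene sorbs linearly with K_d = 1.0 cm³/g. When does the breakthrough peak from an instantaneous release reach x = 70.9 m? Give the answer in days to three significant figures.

4300 days

Retardation factor R = 1 + ρ_b·K_d/n = 1 + 1.89 × 1.0/0.24 = 8.875.
Sorption retards both mechanisms: v_R = v/R = 0.01634 m/day, D_R = D/R = 0.01096 m²/day.
Peak time from v_R²t² + 2D_R t − x² = 0: t = (√(D_R² + v_R²x²) − D_R)/v_R².
√(D_R² + v_R²x²) = √(0.01096² + 0.01634² × 70.9²) = 1.159; v_R² = 0.0002670.
t = (1.159 − 0.01096)/0.0002670 = 4300 days.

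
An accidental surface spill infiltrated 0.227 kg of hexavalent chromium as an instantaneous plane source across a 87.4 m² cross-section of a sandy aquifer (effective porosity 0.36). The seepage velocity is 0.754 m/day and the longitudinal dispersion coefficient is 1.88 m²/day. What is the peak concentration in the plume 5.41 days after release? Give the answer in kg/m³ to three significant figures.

The peak of an instantaneous 1D plume sits at x = vt; there the Gaussian factor is 1 and C_max = M/(n_e·A·√(4πDt)), where n_e·A is the pore area the mass is dissolved in.
√(4πDt) = √(4π × 1.88 × 5.41) = 11.31 m, so C_max = 0.227/(0.36 × 87.4 × 11.31) = 0.000638 kg/m³.

0.000638 kg/m³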